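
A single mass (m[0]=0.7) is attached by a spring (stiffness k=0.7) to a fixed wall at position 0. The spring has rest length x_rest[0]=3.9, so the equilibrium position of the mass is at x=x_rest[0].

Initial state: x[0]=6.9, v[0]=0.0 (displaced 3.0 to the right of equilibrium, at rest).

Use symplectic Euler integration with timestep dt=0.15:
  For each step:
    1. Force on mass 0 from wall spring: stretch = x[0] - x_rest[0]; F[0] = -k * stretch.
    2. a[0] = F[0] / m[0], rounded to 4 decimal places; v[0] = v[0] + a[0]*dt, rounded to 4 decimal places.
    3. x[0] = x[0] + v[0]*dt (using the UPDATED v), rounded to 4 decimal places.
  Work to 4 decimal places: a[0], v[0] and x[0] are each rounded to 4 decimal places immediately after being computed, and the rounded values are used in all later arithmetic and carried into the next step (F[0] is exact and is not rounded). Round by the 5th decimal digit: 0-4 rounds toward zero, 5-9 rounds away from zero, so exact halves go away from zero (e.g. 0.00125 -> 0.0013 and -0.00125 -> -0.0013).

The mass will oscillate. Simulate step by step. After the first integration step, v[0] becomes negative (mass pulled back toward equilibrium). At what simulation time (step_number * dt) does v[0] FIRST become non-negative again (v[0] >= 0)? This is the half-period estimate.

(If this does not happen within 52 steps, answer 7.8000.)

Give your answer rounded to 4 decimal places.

Answer: 3.1500

Derivation:
Step 0: x=[6.9000] v=[0.0000]
Step 1: x=[6.8325] v=[-0.4500]
Step 2: x=[6.6990] v=[-0.8899]
Step 3: x=[6.5025] v=[-1.3098]
Step 4: x=[6.2475] v=[-1.7002]
Step 5: x=[5.9397] v=[-2.0523]
Step 6: x=[5.5860] v=[-2.3583]
Step 7: x=[5.1943] v=[-2.6112]
Step 8: x=[4.7735] v=[-2.8053]
Step 9: x=[4.3331] v=[-2.9363]
Step 10: x=[3.8829] v=[-3.0013]
Step 11: x=[3.4331] v=[-2.9987]
Step 12: x=[2.9938] v=[-2.9287]
Step 13: x=[2.5749] v=[-2.7928]
Step 14: x=[2.1858] v=[-2.5940]
Step 15: x=[1.8353] v=[-2.3369]
Step 16: x=[1.5312] v=[-2.0272]
Step 17: x=[1.2804] v=[-1.6719]
Step 18: x=[1.0886] v=[-1.2790]
Step 19: x=[0.9600] v=[-0.8573]
Step 20: x=[0.8976] v=[-0.4163]
Step 21: x=[0.9027] v=[0.0341]
First v>=0 after going negative at step 21, time=3.1500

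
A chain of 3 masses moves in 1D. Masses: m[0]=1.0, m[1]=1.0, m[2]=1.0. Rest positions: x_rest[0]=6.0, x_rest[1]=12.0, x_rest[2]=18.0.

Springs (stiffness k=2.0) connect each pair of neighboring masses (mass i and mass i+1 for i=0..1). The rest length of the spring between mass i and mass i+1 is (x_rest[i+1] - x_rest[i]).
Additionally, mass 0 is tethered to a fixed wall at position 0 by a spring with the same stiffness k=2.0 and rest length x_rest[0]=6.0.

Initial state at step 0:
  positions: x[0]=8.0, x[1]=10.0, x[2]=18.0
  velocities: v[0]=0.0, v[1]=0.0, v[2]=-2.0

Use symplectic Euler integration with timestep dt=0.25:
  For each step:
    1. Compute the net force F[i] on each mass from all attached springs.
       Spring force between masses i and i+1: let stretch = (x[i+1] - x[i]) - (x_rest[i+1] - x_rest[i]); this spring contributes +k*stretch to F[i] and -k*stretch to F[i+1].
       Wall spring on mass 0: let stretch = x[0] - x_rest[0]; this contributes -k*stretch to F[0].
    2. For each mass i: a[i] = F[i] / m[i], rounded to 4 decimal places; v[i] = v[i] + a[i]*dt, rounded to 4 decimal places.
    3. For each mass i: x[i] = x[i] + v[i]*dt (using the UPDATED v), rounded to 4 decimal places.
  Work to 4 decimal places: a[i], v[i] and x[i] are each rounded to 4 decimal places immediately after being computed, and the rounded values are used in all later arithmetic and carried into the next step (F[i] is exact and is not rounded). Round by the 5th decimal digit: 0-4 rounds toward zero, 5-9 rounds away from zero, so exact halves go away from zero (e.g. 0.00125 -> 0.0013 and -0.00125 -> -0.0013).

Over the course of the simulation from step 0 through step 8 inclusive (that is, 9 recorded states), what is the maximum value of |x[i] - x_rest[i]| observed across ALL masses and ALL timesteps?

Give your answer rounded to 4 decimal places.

Step 0: x=[8.0000 10.0000 18.0000] v=[0.0000 0.0000 -2.0000]
Step 1: x=[7.2500 10.7500 17.2500] v=[-3.0000 3.0000 -3.0000]
Step 2: x=[6.0313 11.8750 16.4375] v=[-4.8750 4.5000 -3.2500]
Step 3: x=[4.7891 12.8399 15.8047] v=[-4.9688 3.8594 -2.5313]
Step 4: x=[3.9546 13.1690 15.5513] v=[-3.3380 1.3164 -1.0137]
Step 5: x=[3.7776 12.6441 15.7501] v=[-0.7081 -2.0997 0.7952]
Step 6: x=[4.2367 11.3991 16.3107] v=[1.8364 -4.9800 2.2422]
Step 7: x=[5.0615 9.8728 17.0073] v=[3.2993 -6.1054 2.7864]
Step 8: x=[5.8551 8.6369 17.5621] v=[3.1742 -4.9438 2.2192]
Max displacement = 3.3631

Answer: 3.3631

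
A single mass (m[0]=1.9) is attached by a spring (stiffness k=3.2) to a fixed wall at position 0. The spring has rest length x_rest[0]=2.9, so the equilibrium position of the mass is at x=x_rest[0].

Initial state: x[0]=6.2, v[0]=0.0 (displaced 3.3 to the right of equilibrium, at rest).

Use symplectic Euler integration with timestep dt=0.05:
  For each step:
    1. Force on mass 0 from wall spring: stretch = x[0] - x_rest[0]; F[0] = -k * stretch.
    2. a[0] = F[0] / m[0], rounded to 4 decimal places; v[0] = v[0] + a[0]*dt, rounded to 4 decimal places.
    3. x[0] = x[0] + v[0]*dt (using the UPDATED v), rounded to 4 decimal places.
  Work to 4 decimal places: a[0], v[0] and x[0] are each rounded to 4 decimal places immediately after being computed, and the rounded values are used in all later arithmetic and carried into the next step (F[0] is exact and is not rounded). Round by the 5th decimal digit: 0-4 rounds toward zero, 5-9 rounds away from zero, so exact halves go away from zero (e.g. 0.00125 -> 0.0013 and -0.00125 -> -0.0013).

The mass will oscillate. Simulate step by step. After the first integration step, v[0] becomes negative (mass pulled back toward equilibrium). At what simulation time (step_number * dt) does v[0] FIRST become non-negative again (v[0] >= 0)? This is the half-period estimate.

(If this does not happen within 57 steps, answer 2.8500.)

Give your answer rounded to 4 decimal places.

Answer: 2.4500

Derivation:
Step 0: x=[6.2000] v=[0.0000]
Step 1: x=[6.1861] v=[-0.2779]
Step 2: x=[6.1584] v=[-0.5546]
Step 3: x=[6.1170] v=[-0.8290]
Step 4: x=[6.0620] v=[-1.0999]
Step 5: x=[5.9937] v=[-1.3662]
Step 6: x=[5.9124] v=[-1.6267]
Step 7: x=[5.8184] v=[-1.8804]
Step 8: x=[5.7121] v=[-2.1262]
Step 9: x=[5.5940] v=[-2.3630]
Step 10: x=[5.4645] v=[-2.5899]
Step 11: x=[5.3242] v=[-2.8059]
Step 12: x=[5.1737] v=[-3.0100]
Step 13: x=[5.0136] v=[-3.2015]
Step 14: x=[4.8446] v=[-3.3795]
Step 15: x=[4.6674] v=[-3.5433]
Step 16: x=[4.4828] v=[-3.6921]
Step 17: x=[4.2915] v=[-3.8254]
Step 18: x=[4.0944] v=[-3.9426]
Step 19: x=[3.8922] v=[-4.0432]
Step 20: x=[3.6859] v=[-4.1268]
Step 21: x=[3.4763] v=[-4.1930]
Step 22: x=[3.2642] v=[-4.2415]
Step 23: x=[3.0506] v=[-4.2722]
Step 24: x=[2.8364] v=[-4.2849]
Step 25: x=[2.6224] v=[-4.2795]
Step 26: x=[2.4096] v=[-4.2561]
Step 27: x=[2.1989] v=[-4.2148]
Step 28: x=[1.9911] v=[-4.1558]
Step 29: x=[1.7871] v=[-4.0793]
Step 30: x=[1.5878] v=[-3.9856]
Step 31: x=[1.3940] v=[-3.8751]
Step 32: x=[1.2066] v=[-3.7483]
Step 33: x=[1.0263] v=[-3.6057]
Step 34: x=[0.8539] v=[-3.4479]
Step 35: x=[0.6901] v=[-3.2756]
Step 36: x=[0.5356] v=[-3.0895]
Step 37: x=[0.3911] v=[-2.8904]
Step 38: x=[0.2571] v=[-2.6791]
Step 39: x=[0.1343] v=[-2.4565]
Step 40: x=[0.0231] v=[-2.2236]
Step 41: x=[-0.0760] v=[-1.9813]
Step 42: x=[-0.1625] v=[-1.7307]
Step 43: x=[-0.2361] v=[-1.4728]
Step 44: x=[-0.2965] v=[-1.2087]
Step 45: x=[-0.3435] v=[-0.9395]
Step 46: x=[-0.3768] v=[-0.6664]
Step 47: x=[-0.3963] v=[-0.3905]
Step 48: x=[-0.4019] v=[-0.1129]
Step 49: x=[-0.3936] v=[0.1652]
First v>=0 after going negative at step 49, time=2.4500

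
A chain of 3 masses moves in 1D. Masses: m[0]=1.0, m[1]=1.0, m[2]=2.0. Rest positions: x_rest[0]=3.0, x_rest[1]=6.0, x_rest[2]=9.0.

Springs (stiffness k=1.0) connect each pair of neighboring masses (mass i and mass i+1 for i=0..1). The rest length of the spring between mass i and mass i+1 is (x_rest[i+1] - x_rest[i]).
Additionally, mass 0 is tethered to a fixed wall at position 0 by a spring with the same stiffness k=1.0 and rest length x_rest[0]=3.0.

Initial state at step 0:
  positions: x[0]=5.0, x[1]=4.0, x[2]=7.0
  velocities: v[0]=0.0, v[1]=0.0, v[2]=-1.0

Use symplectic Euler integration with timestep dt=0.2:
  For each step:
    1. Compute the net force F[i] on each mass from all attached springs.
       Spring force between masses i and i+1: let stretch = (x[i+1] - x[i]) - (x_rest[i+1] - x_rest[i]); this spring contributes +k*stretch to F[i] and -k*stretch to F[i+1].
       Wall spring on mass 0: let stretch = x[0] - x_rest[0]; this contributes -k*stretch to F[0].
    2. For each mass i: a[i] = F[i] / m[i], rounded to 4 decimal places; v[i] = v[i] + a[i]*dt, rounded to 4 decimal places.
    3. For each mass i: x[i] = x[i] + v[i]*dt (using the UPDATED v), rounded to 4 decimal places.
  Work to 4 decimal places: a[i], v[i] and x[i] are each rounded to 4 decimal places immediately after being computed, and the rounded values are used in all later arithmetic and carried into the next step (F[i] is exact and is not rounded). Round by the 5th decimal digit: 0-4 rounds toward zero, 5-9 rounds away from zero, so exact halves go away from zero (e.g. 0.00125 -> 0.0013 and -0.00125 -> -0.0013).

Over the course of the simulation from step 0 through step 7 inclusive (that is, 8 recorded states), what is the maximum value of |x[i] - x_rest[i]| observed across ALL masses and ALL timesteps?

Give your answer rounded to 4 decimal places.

Step 0: x=[5.0000 4.0000 7.0000] v=[0.0000 0.0000 -1.0000]
Step 1: x=[4.7600 4.1600 6.8000] v=[-1.2000 0.8000 -1.0000]
Step 2: x=[4.3056 4.4496 6.6072] v=[-2.2720 1.4480 -0.9640]
Step 3: x=[3.6847 4.8197 6.4312] v=[-3.1043 1.8507 -0.8798]
Step 4: x=[2.9619 5.2089 6.2830] v=[-3.6142 1.9460 -0.7409]
Step 5: x=[2.2105 5.5512 6.1733] v=[-3.7572 1.7114 -0.5483]
Step 6: x=[1.5043 5.7847 6.1112] v=[-3.5312 1.1677 -0.3105]
Step 7: x=[0.9091 5.8601 6.1026] v=[-2.9760 0.3769 -0.0431]
Max displacement = 2.8974

Answer: 2.8974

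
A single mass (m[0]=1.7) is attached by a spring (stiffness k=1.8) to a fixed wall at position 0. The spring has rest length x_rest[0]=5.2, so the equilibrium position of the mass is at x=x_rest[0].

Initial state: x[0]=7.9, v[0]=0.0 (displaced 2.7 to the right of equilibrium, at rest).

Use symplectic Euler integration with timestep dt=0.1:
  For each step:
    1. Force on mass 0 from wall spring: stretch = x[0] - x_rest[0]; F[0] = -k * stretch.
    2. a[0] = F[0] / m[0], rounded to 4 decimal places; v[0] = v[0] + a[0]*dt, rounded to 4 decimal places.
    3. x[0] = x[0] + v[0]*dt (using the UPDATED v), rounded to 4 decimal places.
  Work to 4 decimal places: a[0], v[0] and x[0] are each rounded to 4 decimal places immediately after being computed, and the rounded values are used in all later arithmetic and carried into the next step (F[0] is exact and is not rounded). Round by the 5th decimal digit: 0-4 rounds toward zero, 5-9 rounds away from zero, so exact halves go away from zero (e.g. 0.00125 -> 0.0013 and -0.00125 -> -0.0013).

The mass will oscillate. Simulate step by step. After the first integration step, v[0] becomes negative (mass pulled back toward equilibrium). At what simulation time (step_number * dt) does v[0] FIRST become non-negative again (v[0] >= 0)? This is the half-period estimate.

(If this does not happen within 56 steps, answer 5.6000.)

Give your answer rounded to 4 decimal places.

Answer: 3.1000

Derivation:
Step 0: x=[7.9000] v=[0.0000]
Step 1: x=[7.8714] v=[-0.2859]
Step 2: x=[7.8145] v=[-0.5688]
Step 3: x=[7.7299] v=[-0.8456]
Step 4: x=[7.6186] v=[-1.1135]
Step 5: x=[7.4816] v=[-1.3696]
Step 6: x=[7.3205] v=[-1.6112]
Step 7: x=[7.1369] v=[-1.8357]
Step 8: x=[6.9328] v=[-2.0408]
Step 9: x=[6.7104] v=[-2.2243]
Step 10: x=[6.4720] v=[-2.3842]
Step 11: x=[6.2201] v=[-2.5189]
Step 12: x=[5.9574] v=[-2.6269]
Step 13: x=[5.6867] v=[-2.7071]
Step 14: x=[5.4108] v=[-2.7586]
Step 15: x=[5.1327] v=[-2.7809]
Step 16: x=[4.8553] v=[-2.7738]
Step 17: x=[4.5816] v=[-2.7373]
Step 18: x=[4.3144] v=[-2.6718]
Step 19: x=[4.0566] v=[-2.5780]
Step 20: x=[3.8109] v=[-2.4569]
Step 21: x=[3.5799] v=[-2.3098]
Step 22: x=[3.3661] v=[-2.1383]
Step 23: x=[3.1717] v=[-1.9441]
Step 24: x=[2.9988] v=[-1.7293]
Step 25: x=[2.8492] v=[-1.4962]
Step 26: x=[2.7245] v=[-1.2473]
Step 27: x=[2.6260] v=[-0.9852]
Step 28: x=[2.5547] v=[-0.7127]
Step 29: x=[2.5114] v=[-0.4326]
Step 30: x=[2.4966] v=[-0.1479]
Step 31: x=[2.5104] v=[0.1383]
First v>=0 after going negative at step 31, time=3.1000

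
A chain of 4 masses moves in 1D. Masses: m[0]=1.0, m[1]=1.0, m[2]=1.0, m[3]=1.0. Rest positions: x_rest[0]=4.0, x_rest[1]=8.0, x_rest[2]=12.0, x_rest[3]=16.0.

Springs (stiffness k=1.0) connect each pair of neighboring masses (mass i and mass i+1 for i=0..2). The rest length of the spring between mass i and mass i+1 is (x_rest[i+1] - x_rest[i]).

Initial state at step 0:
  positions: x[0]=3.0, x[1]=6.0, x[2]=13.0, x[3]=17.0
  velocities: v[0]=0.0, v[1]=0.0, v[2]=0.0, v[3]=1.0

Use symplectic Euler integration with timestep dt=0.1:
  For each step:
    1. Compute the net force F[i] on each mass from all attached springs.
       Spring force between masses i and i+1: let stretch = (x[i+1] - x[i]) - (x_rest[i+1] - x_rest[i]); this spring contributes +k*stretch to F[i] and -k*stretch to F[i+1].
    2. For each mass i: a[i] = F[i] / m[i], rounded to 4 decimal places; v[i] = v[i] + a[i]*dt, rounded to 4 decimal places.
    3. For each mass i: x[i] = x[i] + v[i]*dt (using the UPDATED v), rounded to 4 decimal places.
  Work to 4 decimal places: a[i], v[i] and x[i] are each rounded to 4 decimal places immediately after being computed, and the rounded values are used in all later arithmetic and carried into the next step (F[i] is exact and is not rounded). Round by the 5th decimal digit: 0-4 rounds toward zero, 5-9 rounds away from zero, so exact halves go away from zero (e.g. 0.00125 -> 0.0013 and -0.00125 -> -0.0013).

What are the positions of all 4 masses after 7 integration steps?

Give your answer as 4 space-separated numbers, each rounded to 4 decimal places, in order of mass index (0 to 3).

Step 0: x=[3.0000 6.0000 13.0000 17.0000] v=[0.0000 0.0000 0.0000 1.0000]
Step 1: x=[2.9900 6.0400 12.9700 17.1000] v=[-0.1000 0.4000 -0.3000 1.0000]
Step 2: x=[2.9705 6.1188 12.9120 17.1987] v=[-0.1950 0.7880 -0.5800 0.9870]
Step 3: x=[2.9425 6.2341 12.8289 17.2945] v=[-0.2802 1.1525 -0.8307 0.9583]
Step 4: x=[2.9074 6.3824 12.7245 17.3857] v=[-0.3510 1.4828 -1.0436 0.9117]
Step 5: x=[2.8671 6.5594 12.6033 17.4703] v=[-0.4035 1.7695 -1.2117 0.8456]
Step 6: x=[2.8237 6.7599 12.4704 17.5462] v=[-0.4343 2.0047 -1.3294 0.7589]
Step 7: x=[2.7796 6.9781 12.3311 17.6113] v=[-0.4407 2.1821 -1.3929 0.6513]

Answer: 2.7796 6.9781 12.3311 17.6113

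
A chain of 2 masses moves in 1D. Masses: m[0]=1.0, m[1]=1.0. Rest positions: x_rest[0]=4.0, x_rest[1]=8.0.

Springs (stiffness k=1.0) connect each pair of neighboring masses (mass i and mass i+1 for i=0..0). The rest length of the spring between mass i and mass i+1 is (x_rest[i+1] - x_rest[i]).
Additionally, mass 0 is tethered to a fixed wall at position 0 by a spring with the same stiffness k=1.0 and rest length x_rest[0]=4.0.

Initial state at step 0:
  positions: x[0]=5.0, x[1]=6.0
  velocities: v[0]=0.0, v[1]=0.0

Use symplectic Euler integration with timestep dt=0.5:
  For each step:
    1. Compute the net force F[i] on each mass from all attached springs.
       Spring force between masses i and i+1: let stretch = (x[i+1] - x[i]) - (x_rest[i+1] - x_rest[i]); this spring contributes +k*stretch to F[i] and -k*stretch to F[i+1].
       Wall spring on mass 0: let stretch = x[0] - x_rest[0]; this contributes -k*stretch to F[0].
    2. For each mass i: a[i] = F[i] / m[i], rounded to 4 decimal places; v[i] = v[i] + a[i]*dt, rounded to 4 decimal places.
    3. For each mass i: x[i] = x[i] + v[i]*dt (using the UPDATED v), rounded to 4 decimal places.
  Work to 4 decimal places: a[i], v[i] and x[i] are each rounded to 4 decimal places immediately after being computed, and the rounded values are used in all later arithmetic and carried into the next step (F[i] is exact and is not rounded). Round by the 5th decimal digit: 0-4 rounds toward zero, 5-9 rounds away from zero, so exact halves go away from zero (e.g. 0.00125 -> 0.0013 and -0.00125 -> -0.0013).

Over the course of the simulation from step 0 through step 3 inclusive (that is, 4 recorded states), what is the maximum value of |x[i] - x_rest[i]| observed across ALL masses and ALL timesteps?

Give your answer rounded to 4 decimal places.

Answer: 2.0156

Derivation:
Step 0: x=[5.0000 6.0000] v=[0.0000 0.0000]
Step 1: x=[4.0000 6.7500] v=[-2.0000 1.5000]
Step 2: x=[2.6875 7.8125] v=[-2.6250 2.1250]
Step 3: x=[1.9844 8.5938] v=[-1.4063 1.5625]
Max displacement = 2.0156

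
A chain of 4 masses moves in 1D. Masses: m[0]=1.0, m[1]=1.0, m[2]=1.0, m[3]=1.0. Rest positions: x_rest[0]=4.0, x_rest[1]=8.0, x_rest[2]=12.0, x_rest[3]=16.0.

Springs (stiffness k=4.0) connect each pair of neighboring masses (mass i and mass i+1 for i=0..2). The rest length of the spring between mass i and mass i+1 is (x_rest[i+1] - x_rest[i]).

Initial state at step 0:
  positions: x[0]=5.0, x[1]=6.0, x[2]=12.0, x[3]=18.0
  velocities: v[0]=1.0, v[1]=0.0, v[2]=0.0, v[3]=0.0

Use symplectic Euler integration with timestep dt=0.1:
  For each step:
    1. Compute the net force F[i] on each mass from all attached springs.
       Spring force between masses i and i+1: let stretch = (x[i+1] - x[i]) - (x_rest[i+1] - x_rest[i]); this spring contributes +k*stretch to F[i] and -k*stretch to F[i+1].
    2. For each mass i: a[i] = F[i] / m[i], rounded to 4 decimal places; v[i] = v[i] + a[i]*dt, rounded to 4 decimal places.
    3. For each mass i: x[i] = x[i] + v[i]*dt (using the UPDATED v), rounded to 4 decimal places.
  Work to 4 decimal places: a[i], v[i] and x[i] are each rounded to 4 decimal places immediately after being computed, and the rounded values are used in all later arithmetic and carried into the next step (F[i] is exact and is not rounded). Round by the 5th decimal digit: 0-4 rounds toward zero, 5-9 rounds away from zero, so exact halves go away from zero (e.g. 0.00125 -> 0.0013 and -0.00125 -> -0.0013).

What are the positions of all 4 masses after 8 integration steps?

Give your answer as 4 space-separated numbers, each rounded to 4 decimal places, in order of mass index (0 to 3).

Answer: 3.3507 10.0266 12.6198 15.8031

Derivation:
Step 0: x=[5.0000 6.0000 12.0000 18.0000] v=[1.0000 0.0000 0.0000 0.0000]
Step 1: x=[4.9800 6.2000 12.0000 17.9200] v=[-0.2000 2.0000 0.0000 -0.8000]
Step 2: x=[4.8488 6.5832 12.0048 17.7632] v=[-1.3120 3.8320 0.0480 -1.5680]
Step 3: x=[4.6270 7.1139 12.0231 17.5361] v=[-2.2182 5.3069 0.1827 -2.2714]
Step 4: x=[4.3447 7.7415 12.0655 17.2484] v=[-2.8234 6.2758 0.4242 -2.8766]
Step 5: x=[4.0382 8.4062 12.1423 16.9134] v=[-3.0647 6.6467 0.7678 -3.3498]
Step 6: x=[3.7465 9.0456 12.2605 16.5476] v=[-2.9175 6.3939 1.1818 -3.6582]
Step 7: x=[3.5067 9.6016 12.4216 16.1703] v=[-2.3979 5.5602 1.6107 -3.7730]
Step 8: x=[3.3507 10.0266 12.6198 15.8031] v=[-1.5599 4.2502 1.9822 -3.6725]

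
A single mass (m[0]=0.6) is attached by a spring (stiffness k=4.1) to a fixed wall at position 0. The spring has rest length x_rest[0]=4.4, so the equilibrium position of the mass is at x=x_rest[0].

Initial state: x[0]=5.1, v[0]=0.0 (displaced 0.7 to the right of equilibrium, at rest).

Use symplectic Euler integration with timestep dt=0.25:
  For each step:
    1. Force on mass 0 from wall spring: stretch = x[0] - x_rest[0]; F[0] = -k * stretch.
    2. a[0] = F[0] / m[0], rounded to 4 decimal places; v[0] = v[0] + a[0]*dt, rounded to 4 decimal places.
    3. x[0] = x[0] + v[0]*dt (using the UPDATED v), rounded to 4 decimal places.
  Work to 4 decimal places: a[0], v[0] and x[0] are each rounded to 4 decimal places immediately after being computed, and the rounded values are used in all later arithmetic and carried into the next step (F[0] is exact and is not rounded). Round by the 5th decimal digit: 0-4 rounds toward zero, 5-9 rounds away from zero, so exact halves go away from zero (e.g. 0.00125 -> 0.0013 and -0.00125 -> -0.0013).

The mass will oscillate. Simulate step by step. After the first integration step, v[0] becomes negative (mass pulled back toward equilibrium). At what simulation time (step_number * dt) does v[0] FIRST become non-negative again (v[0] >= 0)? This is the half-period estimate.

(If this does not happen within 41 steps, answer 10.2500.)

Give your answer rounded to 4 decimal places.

Step 0: x=[5.1000] v=[0.0000]
Step 1: x=[4.8011] v=[-1.1958]
Step 2: x=[4.3309] v=[-1.8810]
Step 3: x=[3.8902] v=[-1.7630]
Step 4: x=[3.6672] v=[-0.8921]
Step 5: x=[3.7572] v=[0.3598]
First v>=0 after going negative at step 5, time=1.2500

Answer: 1.2500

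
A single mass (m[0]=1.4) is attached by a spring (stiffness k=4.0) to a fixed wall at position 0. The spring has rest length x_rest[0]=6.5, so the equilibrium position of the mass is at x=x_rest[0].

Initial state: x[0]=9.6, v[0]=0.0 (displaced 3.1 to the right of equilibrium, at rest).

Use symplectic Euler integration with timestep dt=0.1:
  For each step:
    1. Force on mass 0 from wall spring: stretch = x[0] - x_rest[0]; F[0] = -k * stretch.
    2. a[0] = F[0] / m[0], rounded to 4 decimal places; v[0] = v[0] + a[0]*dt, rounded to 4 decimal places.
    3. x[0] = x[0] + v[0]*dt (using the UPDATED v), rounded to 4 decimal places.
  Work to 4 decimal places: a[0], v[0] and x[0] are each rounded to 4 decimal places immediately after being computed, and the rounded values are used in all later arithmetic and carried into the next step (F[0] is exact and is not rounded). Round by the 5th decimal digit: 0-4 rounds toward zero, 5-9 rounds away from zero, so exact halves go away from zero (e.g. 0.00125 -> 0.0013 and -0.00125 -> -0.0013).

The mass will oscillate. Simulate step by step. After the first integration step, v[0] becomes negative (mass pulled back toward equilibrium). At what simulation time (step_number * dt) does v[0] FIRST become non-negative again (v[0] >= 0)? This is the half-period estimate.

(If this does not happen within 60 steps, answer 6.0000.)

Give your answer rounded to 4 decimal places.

Answer: 1.9000

Derivation:
Step 0: x=[9.6000] v=[0.0000]
Step 1: x=[9.5114] v=[-0.8857]
Step 2: x=[9.3368] v=[-1.7461]
Step 3: x=[9.0811] v=[-2.5566]
Step 4: x=[8.7517] v=[-3.2941]
Step 5: x=[8.3580] v=[-3.9374]
Step 6: x=[7.9112] v=[-4.4683]
Step 7: x=[7.4241] v=[-4.8715]
Step 8: x=[6.9106] v=[-5.1355]
Step 9: x=[6.3853] v=[-5.2528]
Step 10: x=[5.8633] v=[-5.2200]
Step 11: x=[5.3595] v=[-5.0381]
Step 12: x=[4.8883] v=[-4.7122]
Step 13: x=[4.4631] v=[-4.2517]
Step 14: x=[4.0961] v=[-3.6697]
Step 15: x=[3.7978] v=[-2.9829]
Step 16: x=[3.5767] v=[-2.2108]
Step 17: x=[3.4391] v=[-1.3756]
Step 18: x=[3.3890] v=[-0.5011]
Step 19: x=[3.4278] v=[0.3878]
First v>=0 after going negative at step 19, time=1.9000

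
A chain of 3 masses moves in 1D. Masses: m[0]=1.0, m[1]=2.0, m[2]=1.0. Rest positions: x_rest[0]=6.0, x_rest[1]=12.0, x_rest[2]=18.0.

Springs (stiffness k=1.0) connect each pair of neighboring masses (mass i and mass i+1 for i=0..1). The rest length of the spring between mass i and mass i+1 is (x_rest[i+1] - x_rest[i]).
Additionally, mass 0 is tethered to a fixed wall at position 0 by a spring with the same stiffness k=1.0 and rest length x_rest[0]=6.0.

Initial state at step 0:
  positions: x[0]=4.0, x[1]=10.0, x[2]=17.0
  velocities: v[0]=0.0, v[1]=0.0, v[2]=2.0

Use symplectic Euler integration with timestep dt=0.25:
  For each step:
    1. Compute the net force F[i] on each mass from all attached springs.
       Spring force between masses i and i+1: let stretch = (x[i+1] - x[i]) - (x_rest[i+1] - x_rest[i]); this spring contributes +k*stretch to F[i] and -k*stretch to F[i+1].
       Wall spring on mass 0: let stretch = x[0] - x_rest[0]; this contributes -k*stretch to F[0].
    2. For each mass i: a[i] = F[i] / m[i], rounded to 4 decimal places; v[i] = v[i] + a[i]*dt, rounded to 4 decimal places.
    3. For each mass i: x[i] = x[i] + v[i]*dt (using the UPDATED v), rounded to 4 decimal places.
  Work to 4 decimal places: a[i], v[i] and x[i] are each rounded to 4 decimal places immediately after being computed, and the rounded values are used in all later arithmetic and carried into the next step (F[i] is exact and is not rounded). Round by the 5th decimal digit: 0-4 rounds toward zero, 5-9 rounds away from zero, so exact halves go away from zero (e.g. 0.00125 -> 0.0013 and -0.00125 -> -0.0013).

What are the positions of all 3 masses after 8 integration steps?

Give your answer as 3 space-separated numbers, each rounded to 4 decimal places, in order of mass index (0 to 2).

Step 0: x=[4.0000 10.0000 17.0000] v=[0.0000 0.0000 2.0000]
Step 1: x=[4.1250 10.0313 17.4375] v=[0.5000 0.1250 1.7500]
Step 2: x=[4.3613 10.1094 17.7871] v=[0.9453 0.3125 1.3985]
Step 3: x=[4.6843 10.2478 18.0319] v=[1.2920 0.5537 0.9791]
Step 4: x=[5.0623 10.4556 18.1652] v=[1.5118 0.8313 0.5331]
Step 5: x=[5.4610 10.7358 18.1916] v=[1.5946 1.1209 0.1057]
Step 6: x=[5.8480 11.0842 18.1270] v=[1.5481 1.3935 -0.2583]
Step 7: x=[6.1968 11.4890 17.9973] v=[1.3952 1.6193 -0.5190]
Step 8: x=[6.4891 11.9318 17.8358] v=[1.1691 1.7713 -0.6461]

Answer: 6.4891 11.9318 17.8358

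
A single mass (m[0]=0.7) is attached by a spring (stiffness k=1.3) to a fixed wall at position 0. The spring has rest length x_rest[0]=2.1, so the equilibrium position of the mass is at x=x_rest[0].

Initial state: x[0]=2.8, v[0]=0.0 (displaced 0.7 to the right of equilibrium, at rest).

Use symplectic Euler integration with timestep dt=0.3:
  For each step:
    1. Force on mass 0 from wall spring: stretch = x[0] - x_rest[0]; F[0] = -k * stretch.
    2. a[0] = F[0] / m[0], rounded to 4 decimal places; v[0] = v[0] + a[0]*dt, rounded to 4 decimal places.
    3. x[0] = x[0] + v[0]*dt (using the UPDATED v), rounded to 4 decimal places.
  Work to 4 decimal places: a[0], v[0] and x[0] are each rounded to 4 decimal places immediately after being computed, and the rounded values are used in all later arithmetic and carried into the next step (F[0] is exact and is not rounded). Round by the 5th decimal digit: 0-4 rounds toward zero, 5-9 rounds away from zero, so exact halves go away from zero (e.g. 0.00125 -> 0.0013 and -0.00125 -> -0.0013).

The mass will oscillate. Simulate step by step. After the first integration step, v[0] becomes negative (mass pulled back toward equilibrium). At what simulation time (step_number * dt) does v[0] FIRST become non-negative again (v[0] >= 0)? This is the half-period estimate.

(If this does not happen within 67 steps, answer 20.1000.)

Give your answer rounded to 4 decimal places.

Answer: 2.4000

Derivation:
Step 0: x=[2.8000] v=[0.0000]
Step 1: x=[2.6830] v=[-0.3900]
Step 2: x=[2.4686] v=[-0.7148]
Step 3: x=[2.1925] v=[-0.9202]
Step 4: x=[1.9010] v=[-0.9717]
Step 5: x=[1.6428] v=[-0.8608]
Step 6: x=[1.4610] v=[-0.6061]
Step 7: x=[1.3860] v=[-0.2501]
Step 8: x=[1.4303] v=[0.1477]
First v>=0 after going negative at step 8, time=2.4000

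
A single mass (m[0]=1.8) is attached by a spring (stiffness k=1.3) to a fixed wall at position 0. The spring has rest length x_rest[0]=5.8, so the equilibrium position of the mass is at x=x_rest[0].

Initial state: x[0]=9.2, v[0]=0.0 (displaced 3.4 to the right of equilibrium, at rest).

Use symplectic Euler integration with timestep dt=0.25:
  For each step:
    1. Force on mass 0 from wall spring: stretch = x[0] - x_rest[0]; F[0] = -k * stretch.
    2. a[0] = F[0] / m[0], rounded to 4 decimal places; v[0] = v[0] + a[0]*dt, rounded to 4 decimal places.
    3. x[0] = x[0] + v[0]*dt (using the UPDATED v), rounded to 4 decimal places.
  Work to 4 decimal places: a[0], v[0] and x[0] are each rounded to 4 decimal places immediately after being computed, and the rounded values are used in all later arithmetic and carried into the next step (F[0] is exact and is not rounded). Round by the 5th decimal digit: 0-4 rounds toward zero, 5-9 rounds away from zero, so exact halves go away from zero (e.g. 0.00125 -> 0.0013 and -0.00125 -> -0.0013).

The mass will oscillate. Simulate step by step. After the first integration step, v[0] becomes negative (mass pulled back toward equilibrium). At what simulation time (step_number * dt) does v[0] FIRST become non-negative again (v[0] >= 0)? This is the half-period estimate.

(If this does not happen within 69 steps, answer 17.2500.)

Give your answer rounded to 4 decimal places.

Step 0: x=[9.2000] v=[0.0000]
Step 1: x=[9.0465] v=[-0.6139]
Step 2: x=[8.7465] v=[-1.2001]
Step 3: x=[8.3135] v=[-1.7321]
Step 4: x=[7.7670] v=[-2.1859]
Step 5: x=[7.1317] v=[-2.5411]
Step 6: x=[6.4363] v=[-2.7816]
Step 7: x=[5.7122] v=[-2.8965]
Step 8: x=[4.9920] v=[-2.8807]
Step 9: x=[4.3083] v=[-2.7348]
Step 10: x=[3.6919] v=[-2.4655]
Step 11: x=[3.1707] v=[-2.0849]
Step 12: x=[2.7682] v=[-1.6102]
Step 13: x=[2.5025] v=[-1.0628]
Step 14: x=[2.3857] v=[-0.4674]
Step 15: x=[2.4230] v=[0.1491]
First v>=0 after going negative at step 15, time=3.7500

Answer: 3.7500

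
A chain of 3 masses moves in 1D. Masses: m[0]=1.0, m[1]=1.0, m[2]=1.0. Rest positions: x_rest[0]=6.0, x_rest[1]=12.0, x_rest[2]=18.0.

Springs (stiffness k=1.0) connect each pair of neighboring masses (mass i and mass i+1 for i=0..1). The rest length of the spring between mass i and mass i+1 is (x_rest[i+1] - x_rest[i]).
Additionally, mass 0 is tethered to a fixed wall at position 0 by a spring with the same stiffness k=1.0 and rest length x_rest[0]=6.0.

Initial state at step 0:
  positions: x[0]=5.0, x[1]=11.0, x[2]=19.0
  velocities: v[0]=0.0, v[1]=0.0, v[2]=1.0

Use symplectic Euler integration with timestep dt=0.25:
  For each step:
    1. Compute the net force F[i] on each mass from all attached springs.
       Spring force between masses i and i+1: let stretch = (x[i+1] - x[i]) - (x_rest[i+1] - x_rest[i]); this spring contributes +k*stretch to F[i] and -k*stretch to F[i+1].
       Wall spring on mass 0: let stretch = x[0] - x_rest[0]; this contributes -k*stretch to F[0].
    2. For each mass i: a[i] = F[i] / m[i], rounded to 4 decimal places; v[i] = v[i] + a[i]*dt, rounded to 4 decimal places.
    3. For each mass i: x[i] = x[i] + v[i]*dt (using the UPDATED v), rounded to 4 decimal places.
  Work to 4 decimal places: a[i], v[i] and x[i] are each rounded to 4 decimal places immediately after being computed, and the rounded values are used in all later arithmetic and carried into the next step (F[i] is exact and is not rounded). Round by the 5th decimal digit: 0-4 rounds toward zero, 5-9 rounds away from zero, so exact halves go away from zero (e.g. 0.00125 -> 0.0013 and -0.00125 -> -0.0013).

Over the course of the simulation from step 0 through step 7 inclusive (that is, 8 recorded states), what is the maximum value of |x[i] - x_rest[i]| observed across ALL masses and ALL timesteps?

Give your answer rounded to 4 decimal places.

Answer: 1.2253

Derivation:
Step 0: x=[5.0000 11.0000 19.0000] v=[0.0000 0.0000 1.0000]
Step 1: x=[5.0625 11.1250 19.1250] v=[0.2500 0.5000 0.5000]
Step 2: x=[5.1875 11.3711 19.1250] v=[0.5000 0.9844 0.0000]
Step 3: x=[5.3748 11.7154 19.0154] v=[0.7490 1.3770 -0.4385]
Step 4: x=[5.6224 12.1196 18.8245] v=[0.9905 1.6169 -0.7635]
Step 5: x=[5.9247 12.5368 18.5896] v=[1.2092 1.6688 -0.9397]
Step 6: x=[6.2700 12.9191 18.3514] v=[1.3811 1.5290 -0.9529]
Step 7: x=[6.6390 13.2253 18.1487] v=[1.4759 1.2248 -0.8110]
Max displacement = 1.2253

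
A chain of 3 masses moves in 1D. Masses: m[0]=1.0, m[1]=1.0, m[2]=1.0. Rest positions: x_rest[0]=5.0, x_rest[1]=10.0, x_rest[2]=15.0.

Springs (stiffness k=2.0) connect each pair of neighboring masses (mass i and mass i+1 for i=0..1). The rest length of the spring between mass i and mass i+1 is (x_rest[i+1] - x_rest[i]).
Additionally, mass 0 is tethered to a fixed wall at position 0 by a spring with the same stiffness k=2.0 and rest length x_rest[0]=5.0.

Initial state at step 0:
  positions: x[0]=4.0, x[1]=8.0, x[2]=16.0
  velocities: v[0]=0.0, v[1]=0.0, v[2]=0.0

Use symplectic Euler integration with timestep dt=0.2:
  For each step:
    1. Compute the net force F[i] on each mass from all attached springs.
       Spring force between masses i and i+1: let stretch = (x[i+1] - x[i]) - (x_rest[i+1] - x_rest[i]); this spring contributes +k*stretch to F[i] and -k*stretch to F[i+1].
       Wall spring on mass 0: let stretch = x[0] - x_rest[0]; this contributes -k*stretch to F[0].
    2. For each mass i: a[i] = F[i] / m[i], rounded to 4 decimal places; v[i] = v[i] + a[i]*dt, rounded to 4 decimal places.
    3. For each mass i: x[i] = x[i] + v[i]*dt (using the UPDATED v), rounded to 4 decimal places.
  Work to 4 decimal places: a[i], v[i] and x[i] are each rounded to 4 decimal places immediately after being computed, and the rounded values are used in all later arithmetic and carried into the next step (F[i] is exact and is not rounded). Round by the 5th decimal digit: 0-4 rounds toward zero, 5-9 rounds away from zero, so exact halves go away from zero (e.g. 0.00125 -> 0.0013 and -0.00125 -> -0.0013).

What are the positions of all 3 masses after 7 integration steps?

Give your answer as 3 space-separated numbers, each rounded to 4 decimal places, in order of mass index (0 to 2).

Answer: 5.6123 11.0091 13.3025

Derivation:
Step 0: x=[4.0000 8.0000 16.0000] v=[0.0000 0.0000 0.0000]
Step 1: x=[4.0000 8.3200 15.7600] v=[0.0000 1.6000 -1.2000]
Step 2: x=[4.0256 8.8896 15.3248] v=[0.1280 2.8480 -2.1760]
Step 3: x=[4.1183 9.5849 14.7748] v=[0.4634 3.4765 -2.7501]
Step 4: x=[4.3188 10.2581 14.2096] v=[1.0027 3.3658 -2.8261]
Step 5: x=[4.6490 10.7722 13.7283] v=[1.6509 2.5707 -2.4067]
Step 6: x=[5.0971 11.0330 13.4105] v=[2.2406 1.3039 -1.5891]
Step 7: x=[5.6123 11.0091 13.3025] v=[2.5761 -0.1195 -0.5401]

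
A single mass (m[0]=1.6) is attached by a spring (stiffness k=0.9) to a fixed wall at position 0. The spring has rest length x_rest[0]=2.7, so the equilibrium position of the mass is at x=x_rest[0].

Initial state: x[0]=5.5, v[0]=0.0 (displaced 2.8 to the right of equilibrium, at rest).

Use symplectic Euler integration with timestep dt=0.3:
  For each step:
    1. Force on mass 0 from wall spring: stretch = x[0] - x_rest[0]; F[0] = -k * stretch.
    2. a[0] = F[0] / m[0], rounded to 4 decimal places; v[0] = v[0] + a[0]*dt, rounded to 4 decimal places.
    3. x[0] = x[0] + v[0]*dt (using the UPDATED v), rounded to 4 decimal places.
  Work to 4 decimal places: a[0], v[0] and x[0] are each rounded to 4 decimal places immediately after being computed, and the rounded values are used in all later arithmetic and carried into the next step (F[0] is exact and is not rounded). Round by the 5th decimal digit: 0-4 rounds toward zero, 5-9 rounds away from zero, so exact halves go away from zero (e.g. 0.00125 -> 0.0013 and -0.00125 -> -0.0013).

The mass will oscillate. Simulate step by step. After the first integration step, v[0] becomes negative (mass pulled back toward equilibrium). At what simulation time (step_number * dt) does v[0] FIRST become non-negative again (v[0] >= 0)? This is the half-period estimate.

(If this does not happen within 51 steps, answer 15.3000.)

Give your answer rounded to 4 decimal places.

Step 0: x=[5.5000] v=[0.0000]
Step 1: x=[5.3583] v=[-0.4725]
Step 2: x=[5.0820] v=[-0.9211]
Step 3: x=[4.6851] v=[-1.3231]
Step 4: x=[4.1877] v=[-1.6581]
Step 5: x=[3.6150] v=[-1.9091]
Step 6: x=[2.9960] v=[-2.0635]
Step 7: x=[2.3620] v=[-2.1135]
Step 8: x=[1.7451] v=[-2.0565]
Step 9: x=[1.1765] v=[-1.8954]
Step 10: x=[0.6850] v=[-1.6383]
Step 11: x=[0.2955] v=[-1.2983]
Step 12: x=[0.0277] v=[-0.8926]
Step 13: x=[-0.1048] v=[-0.4416]
Step 14: x=[-0.0953] v=[0.0317]
First v>=0 after going negative at step 14, time=4.2000

Answer: 4.2000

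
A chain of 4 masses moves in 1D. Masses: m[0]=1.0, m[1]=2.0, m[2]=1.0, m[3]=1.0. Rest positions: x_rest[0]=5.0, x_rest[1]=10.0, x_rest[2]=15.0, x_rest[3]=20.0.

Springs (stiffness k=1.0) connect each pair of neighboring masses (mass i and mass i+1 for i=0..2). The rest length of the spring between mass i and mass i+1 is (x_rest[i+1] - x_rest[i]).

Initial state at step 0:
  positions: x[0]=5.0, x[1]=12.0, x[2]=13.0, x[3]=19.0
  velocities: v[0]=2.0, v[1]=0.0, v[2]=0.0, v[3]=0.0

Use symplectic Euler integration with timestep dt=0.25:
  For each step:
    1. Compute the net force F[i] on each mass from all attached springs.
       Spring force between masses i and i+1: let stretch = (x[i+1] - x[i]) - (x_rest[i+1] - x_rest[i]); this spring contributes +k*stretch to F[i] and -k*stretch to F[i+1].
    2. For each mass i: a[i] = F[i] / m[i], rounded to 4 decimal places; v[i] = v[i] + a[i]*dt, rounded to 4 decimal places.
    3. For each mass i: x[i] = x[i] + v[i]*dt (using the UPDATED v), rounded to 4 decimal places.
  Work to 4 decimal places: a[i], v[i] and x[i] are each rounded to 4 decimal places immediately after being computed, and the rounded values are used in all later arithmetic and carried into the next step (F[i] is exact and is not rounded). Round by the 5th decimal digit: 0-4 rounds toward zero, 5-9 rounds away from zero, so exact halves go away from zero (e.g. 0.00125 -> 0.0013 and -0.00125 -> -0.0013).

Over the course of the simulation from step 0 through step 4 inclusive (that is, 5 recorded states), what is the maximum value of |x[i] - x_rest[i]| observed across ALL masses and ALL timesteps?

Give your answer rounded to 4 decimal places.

Step 0: x=[5.0000 12.0000 13.0000 19.0000] v=[2.0000 0.0000 0.0000 0.0000]
Step 1: x=[5.6250 11.8125 13.3125 18.9375] v=[2.5000 -0.7500 1.2500 -0.2500]
Step 2: x=[6.3242 11.4785 13.8828 18.8359] v=[2.7969 -1.3360 2.2813 -0.4063]
Step 3: x=[7.0331 11.0586 14.6124 18.7373] v=[2.8355 -1.6798 2.9185 -0.3946]
Step 4: x=[7.6811 10.6239 15.3777 18.6934] v=[2.5919 -1.7388 3.0613 -0.1758]
Max displacement = 2.6811

Answer: 2.6811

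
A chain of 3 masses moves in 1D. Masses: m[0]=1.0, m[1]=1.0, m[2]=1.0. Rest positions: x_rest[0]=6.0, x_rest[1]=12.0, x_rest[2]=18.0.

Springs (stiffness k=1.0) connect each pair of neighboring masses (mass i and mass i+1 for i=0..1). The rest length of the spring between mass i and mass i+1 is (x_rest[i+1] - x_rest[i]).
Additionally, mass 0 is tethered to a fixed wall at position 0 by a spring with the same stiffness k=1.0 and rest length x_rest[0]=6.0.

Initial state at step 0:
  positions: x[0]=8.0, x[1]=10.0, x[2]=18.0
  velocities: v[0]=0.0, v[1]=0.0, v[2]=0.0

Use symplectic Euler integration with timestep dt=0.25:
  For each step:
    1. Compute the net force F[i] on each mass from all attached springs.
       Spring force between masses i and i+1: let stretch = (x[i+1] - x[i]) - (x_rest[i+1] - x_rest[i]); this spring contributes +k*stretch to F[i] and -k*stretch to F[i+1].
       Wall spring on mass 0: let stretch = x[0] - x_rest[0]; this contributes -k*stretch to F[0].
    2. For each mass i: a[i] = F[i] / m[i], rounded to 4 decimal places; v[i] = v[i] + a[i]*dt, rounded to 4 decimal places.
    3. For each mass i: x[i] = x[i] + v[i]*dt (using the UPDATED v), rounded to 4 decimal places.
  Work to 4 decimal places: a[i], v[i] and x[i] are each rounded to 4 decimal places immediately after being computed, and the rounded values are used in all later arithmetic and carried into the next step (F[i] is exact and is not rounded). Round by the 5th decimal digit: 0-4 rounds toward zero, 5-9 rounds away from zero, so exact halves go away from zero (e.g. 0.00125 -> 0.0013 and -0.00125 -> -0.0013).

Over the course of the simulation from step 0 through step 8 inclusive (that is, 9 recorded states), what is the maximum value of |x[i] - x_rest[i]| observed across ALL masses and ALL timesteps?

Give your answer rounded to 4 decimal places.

Step 0: x=[8.0000 10.0000 18.0000] v=[0.0000 0.0000 0.0000]
Step 1: x=[7.6250 10.3750 17.8750] v=[-1.5000 1.5000 -0.5000]
Step 2: x=[6.9453 11.0469 17.6563] v=[-2.7188 2.6875 -0.8750]
Step 3: x=[6.0879 11.8755 17.3995] v=[-3.4297 3.3145 -1.0274]
Step 4: x=[5.2117 12.6877 17.1724] v=[-3.5048 3.2486 -0.9084]
Step 5: x=[4.4770 13.3129 17.0400] v=[-2.9387 2.5008 -0.5296]
Step 6: x=[4.0148 13.6188 17.0497] v=[-1.8490 1.2236 0.0386]
Step 7: x=[3.9019 13.5389 17.2199] v=[-0.4517 -0.3197 0.6809]
Step 8: x=[4.1474 13.0867 17.5351] v=[0.9821 -1.8087 1.2607]
Max displacement = 2.0981

Answer: 2.0981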